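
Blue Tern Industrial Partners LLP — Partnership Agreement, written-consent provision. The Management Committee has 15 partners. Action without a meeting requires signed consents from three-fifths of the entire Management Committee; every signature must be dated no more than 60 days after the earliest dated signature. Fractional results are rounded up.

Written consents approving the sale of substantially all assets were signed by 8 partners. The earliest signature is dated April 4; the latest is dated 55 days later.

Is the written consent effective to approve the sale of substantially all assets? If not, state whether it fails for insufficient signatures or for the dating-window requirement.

Not effective — insufficient signatures.

Signatures required: three-fifths of 15 — 3/5 of 15 = 9, so 9 needed; 8 signed. Insufficient.
Dating window: the latest signature is 55 days after the earliest; the limit is 60 days. Within the window.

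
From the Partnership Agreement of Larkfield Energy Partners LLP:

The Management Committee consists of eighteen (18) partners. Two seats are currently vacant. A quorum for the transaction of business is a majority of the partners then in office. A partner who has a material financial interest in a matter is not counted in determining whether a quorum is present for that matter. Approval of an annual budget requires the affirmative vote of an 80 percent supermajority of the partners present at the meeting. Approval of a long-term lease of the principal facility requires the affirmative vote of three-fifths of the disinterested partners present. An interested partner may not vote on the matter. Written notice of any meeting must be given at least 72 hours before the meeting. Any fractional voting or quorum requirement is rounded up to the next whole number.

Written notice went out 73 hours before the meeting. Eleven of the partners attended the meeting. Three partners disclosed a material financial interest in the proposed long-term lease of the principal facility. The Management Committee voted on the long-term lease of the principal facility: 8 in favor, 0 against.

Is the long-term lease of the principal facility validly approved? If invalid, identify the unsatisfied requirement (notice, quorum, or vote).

Notice: 73 hours given; 72 required (73 ≥ 72). Satisfied.
Quorum: 11 present, but the 3 interested partners do not count, leaving 8. Quorum is 9. Not satisfied.
Vote: the long-term lease of the principal facility requires three-fifths of the disinterested partners present (11 − 3 = 8). 3/5 of 8 = 4.80, rounded up to 5, so 5 affirmative votes are needed; 8 voted in favor. Satisfied. (Moot — without a quorum no business can be validly transacted.)

Invalid — quorum requirement not satisfied.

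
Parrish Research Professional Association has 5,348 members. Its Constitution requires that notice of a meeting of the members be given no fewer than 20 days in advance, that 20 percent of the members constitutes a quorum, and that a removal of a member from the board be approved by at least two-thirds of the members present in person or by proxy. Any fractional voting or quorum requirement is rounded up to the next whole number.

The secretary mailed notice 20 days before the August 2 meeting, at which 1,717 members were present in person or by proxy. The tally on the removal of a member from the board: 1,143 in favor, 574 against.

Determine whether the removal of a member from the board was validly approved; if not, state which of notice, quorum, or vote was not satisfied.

Invalid — vote requirement not satisfied.

Notice: 20 days given; 20 required. Satisfied.
Quorum: 20% of 5,348 = 1,069.60, rounded up to 1,070; 1,717 present. Satisfied.
Vote: requires two-thirds of those present (1,717); 2/3 of 1717 = 1144.67, rounded up to 1145, so 1,145 needed; 1,143 in favor. Not satisfied.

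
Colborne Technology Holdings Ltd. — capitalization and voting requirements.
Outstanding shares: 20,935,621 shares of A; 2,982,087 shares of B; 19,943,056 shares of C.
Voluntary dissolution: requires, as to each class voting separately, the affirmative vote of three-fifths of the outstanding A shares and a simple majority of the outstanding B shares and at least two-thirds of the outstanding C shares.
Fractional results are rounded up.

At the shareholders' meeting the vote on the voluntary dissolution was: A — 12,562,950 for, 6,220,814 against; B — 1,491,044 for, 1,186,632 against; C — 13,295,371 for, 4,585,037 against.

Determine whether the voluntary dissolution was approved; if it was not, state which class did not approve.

A: 3/5 of 20935621 = 12561372.60, rounded up to 12561373; 12,561,373 required, 12,562,950 in favor — approved.
B: a majority of 2982087 is 1491044; 1,491,044 required, 1,491,044 in favor — approved.
C: 2/3 of 19943056 = 13295370.67, rounded up to 13295371; 13,295,371 required, 13,295,371 in favor — approved.

Approved — every class gave the required vote.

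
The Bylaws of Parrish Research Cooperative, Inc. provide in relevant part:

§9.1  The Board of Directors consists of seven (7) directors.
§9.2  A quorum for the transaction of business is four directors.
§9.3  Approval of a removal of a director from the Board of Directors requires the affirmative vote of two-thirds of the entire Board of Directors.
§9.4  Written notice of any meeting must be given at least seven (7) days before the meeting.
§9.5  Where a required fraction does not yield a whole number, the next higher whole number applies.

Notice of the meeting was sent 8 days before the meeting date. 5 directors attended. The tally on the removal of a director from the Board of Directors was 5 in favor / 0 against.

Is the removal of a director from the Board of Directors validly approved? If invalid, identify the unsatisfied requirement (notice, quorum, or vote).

Notice: 8 days given; 7 required (8 ≥ 7). Satisfied.
Quorum: 5 present; quorum is 4. Satisfied.
Vote: the removal of a director from the Board of Directors requires two-thirds of the entire Board of Directors (7). 2/3 of 7 = 4.67, rounded up to 5, so 5 affirmative votes are needed; 5 voted in favor. Satisfied.

Valid — all requirements satisfied.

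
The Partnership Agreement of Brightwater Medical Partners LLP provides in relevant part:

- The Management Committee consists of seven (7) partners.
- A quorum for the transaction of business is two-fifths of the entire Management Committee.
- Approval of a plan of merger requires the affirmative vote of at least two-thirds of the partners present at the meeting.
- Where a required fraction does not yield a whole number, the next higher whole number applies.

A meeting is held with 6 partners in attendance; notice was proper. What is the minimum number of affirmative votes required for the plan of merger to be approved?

The plan of merger requires two-thirds of the partners present (6).
2/3 of 6 = 4.

4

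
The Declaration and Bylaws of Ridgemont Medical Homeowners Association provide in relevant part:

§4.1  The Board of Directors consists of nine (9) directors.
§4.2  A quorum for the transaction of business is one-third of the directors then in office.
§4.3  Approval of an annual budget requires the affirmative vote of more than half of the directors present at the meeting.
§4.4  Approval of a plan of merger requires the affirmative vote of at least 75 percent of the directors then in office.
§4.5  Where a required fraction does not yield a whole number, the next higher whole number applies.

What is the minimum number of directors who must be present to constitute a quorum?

3

1/3 of 9 = 3.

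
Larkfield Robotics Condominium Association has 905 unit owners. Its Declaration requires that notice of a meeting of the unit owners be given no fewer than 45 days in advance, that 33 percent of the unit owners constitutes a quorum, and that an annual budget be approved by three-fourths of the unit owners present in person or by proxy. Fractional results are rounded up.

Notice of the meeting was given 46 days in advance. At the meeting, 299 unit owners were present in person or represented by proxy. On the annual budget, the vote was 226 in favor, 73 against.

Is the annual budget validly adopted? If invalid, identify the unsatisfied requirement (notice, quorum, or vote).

Valid — all requirements satisfied.

Notice: 46 days given; 45 required. Satisfied.
Quorum: 33% of 905 = 298.65, rounded up to 299; 299 present. Satisfied.
Vote: requires three-fourths of those present (299); 3/4 of 299 = 224.25, rounded up to 225, so 225 needed; 226 in favor. Satisfied.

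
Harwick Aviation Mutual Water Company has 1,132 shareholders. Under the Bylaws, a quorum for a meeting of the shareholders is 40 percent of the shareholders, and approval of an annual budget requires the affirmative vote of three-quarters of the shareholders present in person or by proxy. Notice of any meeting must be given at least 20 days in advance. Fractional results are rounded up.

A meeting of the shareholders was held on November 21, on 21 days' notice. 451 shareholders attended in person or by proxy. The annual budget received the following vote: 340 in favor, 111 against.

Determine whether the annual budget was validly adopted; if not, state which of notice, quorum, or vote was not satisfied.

Invalid — quorum requirement not satisfied.

Notice: 21 days given; 20 required. Satisfied.
Quorum: 40% of 1,132 = 452.80, rounded up to 453; 451 present. Not satisfied.
Vote: requires three-fourths of those present (451); 3/4 of 451 = 338.25, rounded up to 339, so 339 needed; 340 in favor. Satisfied.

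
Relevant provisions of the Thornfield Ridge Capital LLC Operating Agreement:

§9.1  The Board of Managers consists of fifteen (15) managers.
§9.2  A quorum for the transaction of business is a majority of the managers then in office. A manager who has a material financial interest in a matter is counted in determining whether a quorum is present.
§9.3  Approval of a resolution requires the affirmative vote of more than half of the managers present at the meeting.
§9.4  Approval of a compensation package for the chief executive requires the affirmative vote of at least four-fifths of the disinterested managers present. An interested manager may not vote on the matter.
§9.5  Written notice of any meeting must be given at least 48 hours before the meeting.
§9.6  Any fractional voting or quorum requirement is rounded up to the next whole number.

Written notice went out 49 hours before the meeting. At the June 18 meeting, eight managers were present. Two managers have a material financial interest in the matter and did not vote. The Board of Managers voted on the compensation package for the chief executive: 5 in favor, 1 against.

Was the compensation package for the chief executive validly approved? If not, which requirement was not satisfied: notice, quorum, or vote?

Valid — all requirements satisfied.

Notice: 49 hours given; 48 required (49 ≥ 48). Satisfied.
Quorum: 8 present (interested managers count toward quorum); quorum is 8. Satisfied.
Vote: the compensation package for the chief executive requires four-fifths of the disinterested managers present (8 − 2 = 6). 4/5 of 6 = 4.80, rounded up to 5, so 5 affirmative votes are needed; 5 voted in favor. Satisfied.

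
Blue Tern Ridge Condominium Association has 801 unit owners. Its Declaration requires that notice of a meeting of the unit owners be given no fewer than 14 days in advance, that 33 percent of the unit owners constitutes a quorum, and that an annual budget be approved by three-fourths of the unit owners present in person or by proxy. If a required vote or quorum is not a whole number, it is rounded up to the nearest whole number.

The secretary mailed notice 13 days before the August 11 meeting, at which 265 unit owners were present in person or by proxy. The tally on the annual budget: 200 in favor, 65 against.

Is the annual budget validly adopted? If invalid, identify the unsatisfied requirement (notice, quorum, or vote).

Invalid — notice requirement not satisfied.

Notice: 13 days given; 14 required. Not satisfied.
Quorum: 33% of 801 = 264.33, rounded up to 265; 265 present. Satisfied.
Vote: requires three-fourths of those present (265); 3/4 of 265 = 198.75, rounded up to 199, so 199 needed; 200 in favor. Satisfied.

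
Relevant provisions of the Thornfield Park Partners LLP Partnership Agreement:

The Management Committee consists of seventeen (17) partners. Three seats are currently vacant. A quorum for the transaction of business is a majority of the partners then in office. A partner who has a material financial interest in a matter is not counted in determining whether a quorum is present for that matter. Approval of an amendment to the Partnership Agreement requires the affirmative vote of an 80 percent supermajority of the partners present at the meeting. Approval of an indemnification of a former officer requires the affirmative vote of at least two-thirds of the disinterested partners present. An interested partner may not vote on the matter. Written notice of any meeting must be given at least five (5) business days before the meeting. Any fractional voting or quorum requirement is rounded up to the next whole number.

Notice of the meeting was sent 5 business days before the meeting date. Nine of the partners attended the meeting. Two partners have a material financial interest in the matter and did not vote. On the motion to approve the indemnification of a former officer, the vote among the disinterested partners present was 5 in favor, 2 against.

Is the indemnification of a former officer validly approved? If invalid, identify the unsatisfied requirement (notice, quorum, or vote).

Invalid — quorum requirement not satisfied.

Notice: 5 business days given; 5 required (5 ≥ 5). Satisfied.
Quorum: 9 present, but the 2 interested partners do not count, leaving 7. Quorum is 8. Not satisfied.
Vote: the indemnification of a former officer requires two-thirds of the disinterested partners present (9 − 2 = 7). 2/3 of 7 = 4.67, rounded up to 5, so 5 affirmative votes are needed; 5 voted in favor. Satisfied. (Moot — without a quorum no business can be validly transacted.)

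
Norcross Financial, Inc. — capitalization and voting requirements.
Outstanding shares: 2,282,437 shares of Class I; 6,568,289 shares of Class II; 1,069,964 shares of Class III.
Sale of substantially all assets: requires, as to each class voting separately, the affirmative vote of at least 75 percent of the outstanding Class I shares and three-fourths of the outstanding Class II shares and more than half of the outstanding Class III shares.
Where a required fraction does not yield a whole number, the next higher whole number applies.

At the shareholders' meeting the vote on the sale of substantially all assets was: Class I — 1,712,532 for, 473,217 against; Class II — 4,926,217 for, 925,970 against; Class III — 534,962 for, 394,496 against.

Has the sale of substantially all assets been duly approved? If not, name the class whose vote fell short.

Not approved — the Class III shares did not give the required vote.

Class I: 3/4 of 2282437 = 1711827.75, rounded up to 1711828; 1,711,828 required, 1,712,532 in favor — approved.
Class II: 3/4 of 6568289 = 4926216.75, rounded up to 4926217; 4,926,217 required, 4,926,217 in favor — approved.
Class III: a majority of 1069964 is 534983; 534,983 required, 534,962 in favor — not approved.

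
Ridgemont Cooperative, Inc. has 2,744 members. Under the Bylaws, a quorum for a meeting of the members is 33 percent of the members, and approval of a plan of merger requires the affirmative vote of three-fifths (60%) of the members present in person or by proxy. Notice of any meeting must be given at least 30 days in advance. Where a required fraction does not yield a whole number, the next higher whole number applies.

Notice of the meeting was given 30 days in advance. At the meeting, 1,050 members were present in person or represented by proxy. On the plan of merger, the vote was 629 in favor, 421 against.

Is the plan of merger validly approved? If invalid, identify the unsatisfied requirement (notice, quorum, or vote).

Invalid — vote requirement not satisfied.

Notice: 30 days given; 30 required. Satisfied.
Quorum: 33% of 2,744 = 905.52, rounded up to 906; 1,050 present. Satisfied.
Vote: requires three-fifths of those present (1,050); 3/5 of 1050 = 630, so 630 needed; 629 in favor. Not satisfied.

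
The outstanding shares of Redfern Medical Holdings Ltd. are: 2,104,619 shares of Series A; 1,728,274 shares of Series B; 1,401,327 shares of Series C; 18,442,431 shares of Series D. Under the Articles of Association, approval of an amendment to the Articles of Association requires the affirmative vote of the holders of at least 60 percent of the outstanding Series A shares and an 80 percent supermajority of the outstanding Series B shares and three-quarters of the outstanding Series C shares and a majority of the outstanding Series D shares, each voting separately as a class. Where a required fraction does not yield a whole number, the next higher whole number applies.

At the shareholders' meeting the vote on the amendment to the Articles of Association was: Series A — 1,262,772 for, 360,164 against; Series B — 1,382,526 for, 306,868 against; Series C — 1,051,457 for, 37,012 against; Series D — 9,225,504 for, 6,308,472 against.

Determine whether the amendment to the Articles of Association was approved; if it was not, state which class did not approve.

Not approved — the Series B shares did not give the required vote.

Series A: 3/5 of 2104619 = 1262771.40, rounded up to 1262772; 1,262,772 required, 1,262,772 in favor — approved.
Series B: 4/5 of 1728274 = 1382619.20, rounded up to 1382620; 1,382,620 required, 1,382,526 in favor — not approved.
Series C: 3/4 of 1401327 = 1050995.25, rounded up to 1050996; 1,050,996 required, 1,051,457 in favor — approved.
Series D: a majority of 18442431 is 9221216; 9,221,216 required, 9,225,504 in favor — approved.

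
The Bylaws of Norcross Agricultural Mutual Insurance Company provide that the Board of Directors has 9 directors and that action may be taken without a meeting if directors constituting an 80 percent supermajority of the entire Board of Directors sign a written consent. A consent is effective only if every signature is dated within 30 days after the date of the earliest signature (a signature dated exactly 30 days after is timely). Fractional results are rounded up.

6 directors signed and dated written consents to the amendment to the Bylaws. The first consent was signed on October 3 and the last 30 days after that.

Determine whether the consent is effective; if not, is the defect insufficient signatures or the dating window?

Not effective — insufficient signatures.

Signatures required: an 80 percent supermajority of 9 — 4/5 of 9 = 7.20, rounded up to 8, so 8 needed; 6 signed. Insufficient.
Dating window: the latest signature is 30 days after the earliest; the limit is 30 days. Within the window.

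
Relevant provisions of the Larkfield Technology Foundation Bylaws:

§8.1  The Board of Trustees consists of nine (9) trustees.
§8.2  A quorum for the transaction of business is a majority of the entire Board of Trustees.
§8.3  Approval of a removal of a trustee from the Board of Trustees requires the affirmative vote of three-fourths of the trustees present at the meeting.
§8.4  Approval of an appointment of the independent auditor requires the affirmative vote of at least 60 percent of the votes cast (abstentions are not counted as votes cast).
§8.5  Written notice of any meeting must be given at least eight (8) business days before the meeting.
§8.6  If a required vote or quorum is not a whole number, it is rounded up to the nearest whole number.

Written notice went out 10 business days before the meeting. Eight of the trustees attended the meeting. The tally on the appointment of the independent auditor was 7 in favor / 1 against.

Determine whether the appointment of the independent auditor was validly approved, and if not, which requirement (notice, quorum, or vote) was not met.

Valid — all requirements satisfied.

Notice: 10 business days given; 8 required (10 ≥ 8). Satisfied.
Quorum: 8 present; quorum is 5. Satisfied.
Vote: the appointment of the independent auditor requires three-fifths of the votes cast (8). 3/5 of 8 = 4.80, rounded up to 5, so 5 affirmative votes are needed; 7 voted in favor. Satisfied.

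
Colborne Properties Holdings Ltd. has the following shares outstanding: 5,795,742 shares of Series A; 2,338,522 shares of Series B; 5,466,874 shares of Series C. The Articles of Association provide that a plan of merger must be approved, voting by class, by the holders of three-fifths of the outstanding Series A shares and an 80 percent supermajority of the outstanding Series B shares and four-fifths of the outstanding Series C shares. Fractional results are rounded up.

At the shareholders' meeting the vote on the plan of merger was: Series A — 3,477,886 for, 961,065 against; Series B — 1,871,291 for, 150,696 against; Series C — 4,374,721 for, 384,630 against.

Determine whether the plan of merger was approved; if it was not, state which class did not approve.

Series A: 3/5 of 5795742 = 3477445.20, rounded up to 3477446; 3,477,446 required, 3,477,886 in favor — approved.
Series B: 4/5 of 2338522 = 1870817.60, rounded up to 1870818; 1,870,818 required, 1,871,291 in favor — approved.
Series C: 4/5 of 5466874 = 4373499.20, rounded up to 4373500; 4,373,500 required, 4,374,721 in favor — approved.

Approved — every class gave the required vote.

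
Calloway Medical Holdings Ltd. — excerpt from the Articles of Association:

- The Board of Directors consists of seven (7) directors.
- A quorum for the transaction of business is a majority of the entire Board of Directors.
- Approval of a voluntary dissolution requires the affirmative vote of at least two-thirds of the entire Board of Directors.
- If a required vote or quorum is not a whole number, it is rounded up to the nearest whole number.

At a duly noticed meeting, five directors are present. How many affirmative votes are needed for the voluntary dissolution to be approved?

The voluntary dissolution requires two-thirds of the entire Board of Directors (7).
2/3 of 7 = 4.67, rounded up to 5.

5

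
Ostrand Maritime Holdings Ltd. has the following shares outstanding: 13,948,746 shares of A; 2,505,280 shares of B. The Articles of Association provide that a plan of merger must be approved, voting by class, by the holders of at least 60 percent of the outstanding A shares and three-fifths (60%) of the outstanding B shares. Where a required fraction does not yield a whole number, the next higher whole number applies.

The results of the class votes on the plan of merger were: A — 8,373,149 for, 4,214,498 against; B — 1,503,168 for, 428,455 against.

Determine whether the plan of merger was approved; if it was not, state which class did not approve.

A: 3/5 of 13948746 = 8369247.60, rounded up to 8369248; 8,369,248 required, 8,373,149 in favor — approved.
B: 3/5 of 2505280 = 1503168; 1,503,168 required, 1,503,168 in favor — approved.

Approved — every class gave the required vote.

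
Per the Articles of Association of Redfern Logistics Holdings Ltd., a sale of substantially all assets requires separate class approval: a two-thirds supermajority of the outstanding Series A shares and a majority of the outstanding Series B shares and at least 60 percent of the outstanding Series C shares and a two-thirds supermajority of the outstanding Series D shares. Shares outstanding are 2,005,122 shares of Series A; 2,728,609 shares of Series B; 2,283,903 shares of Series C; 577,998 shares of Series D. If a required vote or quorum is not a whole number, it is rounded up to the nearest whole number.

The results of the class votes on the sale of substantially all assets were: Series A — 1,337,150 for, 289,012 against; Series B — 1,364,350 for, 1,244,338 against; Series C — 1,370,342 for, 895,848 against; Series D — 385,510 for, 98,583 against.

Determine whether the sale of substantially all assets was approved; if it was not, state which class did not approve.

Approved — every class gave the required vote.

Series A: 2/3 of 2005122 = 1336748; 1,336,748 required, 1,337,150 in favor — approved.
Series B: a majority of 2728609 is 1364305; 1,364,305 required, 1,364,350 in favor — approved.
Series C: 3/5 of 2283903 = 1370341.80, rounded up to 1370342; 1,370,342 required, 1,370,342 in favor — approved.
Series D: 2/3 of 577998 = 385332; 385,332 required, 385,510 in favor — approved.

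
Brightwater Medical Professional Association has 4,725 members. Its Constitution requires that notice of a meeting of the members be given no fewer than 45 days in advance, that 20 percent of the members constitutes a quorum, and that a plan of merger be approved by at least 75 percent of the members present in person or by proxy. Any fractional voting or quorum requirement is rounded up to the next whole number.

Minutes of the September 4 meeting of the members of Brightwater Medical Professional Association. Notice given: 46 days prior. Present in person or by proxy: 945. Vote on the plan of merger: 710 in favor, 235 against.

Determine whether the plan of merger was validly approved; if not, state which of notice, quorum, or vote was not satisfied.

Valid — all requirements satisfied.

Notice: 46 days given; 45 required. Satisfied.
Quorum: 20% of 4,725 = 945; 945 present. Satisfied.
Vote: requires three-fourths of those present (945); 3/4 of 945 = 708.75, rounded up to 709, so 709 needed; 710 in favor. Satisfied.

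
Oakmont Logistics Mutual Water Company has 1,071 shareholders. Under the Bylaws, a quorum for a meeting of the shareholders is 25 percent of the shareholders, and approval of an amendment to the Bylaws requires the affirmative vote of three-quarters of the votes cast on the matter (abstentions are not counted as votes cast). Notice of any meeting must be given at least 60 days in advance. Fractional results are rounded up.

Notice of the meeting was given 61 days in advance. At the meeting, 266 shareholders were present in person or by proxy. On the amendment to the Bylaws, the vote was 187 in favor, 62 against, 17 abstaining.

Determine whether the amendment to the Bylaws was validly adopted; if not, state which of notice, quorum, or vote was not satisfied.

Invalid — quorum requirement not satisfied.

Notice: 61 days given; 60 required. Satisfied.
Quorum: 25% of 1,071 = 267.75, rounded up to 268; 266 present. Not satisfied.
Vote: requires three-fourths of the votes cast (266 − 17 abstaining = 249); 3/4 of 249 = 186.75, rounded up to 187, so 187 needed; 187 in favor. Satisfied.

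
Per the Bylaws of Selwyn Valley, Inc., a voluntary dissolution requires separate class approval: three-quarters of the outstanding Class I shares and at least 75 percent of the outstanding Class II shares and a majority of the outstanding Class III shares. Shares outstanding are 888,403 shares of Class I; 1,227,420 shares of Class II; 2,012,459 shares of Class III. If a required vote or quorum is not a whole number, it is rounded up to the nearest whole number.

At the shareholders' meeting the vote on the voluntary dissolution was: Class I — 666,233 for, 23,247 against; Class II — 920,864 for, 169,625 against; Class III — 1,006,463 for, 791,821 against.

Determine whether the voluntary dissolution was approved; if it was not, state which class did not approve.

Class I: 3/4 of 888403 = 666302.25, rounded up to 666303; 666,303 required, 666,233 in favor — not approved.
Class II: 3/4 of 1227420 = 920565; 920,565 required, 920,864 in favor — approved.
Class III: a majority of 2012459 is 1006230; 1,006,230 required, 1,006,463 in favor — approved.

Not approved — the Class I shares did not give the required vote.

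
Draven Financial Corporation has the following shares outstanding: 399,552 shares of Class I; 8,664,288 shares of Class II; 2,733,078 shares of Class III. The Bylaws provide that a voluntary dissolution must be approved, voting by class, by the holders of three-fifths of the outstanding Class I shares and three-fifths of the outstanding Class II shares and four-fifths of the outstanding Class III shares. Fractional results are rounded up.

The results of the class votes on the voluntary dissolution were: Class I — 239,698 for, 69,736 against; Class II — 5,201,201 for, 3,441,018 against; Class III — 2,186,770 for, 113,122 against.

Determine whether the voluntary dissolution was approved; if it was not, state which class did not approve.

Class I: 3/5 of 399552 = 239731.20, rounded up to 239732; 239,732 required, 239,698 in favor — not approved.
Class II: 3/5 of 8664288 = 5198572.80, rounded up to 5198573; 5,198,573 required, 5,201,201 in favor — approved.
Class III: 4/5 of 2733078 = 2186462.40, rounded up to 2186463; 2,186,463 required, 2,186,770 in favor — approved.

Not approved — the Class I shares did not give the required vote.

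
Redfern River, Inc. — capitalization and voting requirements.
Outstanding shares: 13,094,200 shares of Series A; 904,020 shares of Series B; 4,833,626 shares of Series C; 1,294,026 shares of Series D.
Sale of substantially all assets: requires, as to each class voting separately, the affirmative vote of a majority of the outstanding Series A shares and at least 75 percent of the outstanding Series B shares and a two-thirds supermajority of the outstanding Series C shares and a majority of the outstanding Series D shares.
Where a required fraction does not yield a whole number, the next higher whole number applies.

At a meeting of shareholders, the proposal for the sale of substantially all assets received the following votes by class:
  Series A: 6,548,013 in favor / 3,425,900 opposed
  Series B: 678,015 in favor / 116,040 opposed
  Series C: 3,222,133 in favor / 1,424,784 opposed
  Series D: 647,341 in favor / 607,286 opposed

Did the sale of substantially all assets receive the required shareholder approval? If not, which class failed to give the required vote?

Not approved — the Series C shares did not give the required vote.

Series A: a majority of 13094200 is 6547101; 6,547,101 required, 6,548,013 in favor — approved.
Series B: 3/4 of 904020 = 678015; 678,015 required, 678,015 in favor — approved.
Series C: 2/3 of 4833626 = 3222417.33, rounded up to 3222418; 3,222,418 required, 3,222,133 in favor — not approved.
Series D: a majority of 1294026 is 647014; 647,014 required, 647,341 in favor — approved.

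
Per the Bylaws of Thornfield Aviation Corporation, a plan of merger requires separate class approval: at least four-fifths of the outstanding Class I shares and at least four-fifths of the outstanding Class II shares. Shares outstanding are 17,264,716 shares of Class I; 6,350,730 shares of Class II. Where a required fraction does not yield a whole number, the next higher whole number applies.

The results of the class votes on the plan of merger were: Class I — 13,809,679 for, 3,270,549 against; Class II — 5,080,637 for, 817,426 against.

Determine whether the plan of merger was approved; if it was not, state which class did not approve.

Class I: 4/5 of 17264716 = 13811772.80, rounded up to 13811773; 13,811,773 required, 13,809,679 in favor — not approved.
Class II: 4/5 of 6350730 = 5080584; 5,080,584 required, 5,080,637 in favor — approved.

Not approved — the Class I shares did not give the required vote.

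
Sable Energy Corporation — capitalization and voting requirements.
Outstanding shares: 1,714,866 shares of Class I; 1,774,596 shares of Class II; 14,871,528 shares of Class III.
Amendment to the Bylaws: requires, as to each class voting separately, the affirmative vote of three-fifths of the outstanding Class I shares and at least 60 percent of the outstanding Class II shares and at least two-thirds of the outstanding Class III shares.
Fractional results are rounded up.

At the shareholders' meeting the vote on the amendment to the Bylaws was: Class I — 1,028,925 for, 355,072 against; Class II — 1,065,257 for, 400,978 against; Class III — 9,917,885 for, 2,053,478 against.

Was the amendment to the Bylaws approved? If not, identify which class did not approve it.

Approved — every class gave the required vote.

Class I: 3/5 of 1714866 = 1028919.60, rounded up to 1028920; 1,028,920 required, 1,028,925 in favor — approved.
Class II: 3/5 of 1774596 = 1064757.60, rounded up to 1064758; 1,064,758 required, 1,065,257 in favor — approved.
Class III: 2/3 of 14871528 = 9914352; 9,914,352 required, 9,917,885 in favor — approved.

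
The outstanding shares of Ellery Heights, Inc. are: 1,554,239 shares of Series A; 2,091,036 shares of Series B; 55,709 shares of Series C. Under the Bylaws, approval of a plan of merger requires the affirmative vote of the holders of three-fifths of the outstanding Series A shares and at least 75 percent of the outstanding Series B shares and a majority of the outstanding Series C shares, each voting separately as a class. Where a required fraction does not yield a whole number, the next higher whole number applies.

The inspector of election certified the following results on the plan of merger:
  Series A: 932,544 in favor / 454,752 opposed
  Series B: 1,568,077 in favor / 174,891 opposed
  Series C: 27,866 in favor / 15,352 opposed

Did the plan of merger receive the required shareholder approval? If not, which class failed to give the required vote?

Not approved — the Series B shares did not give the required vote.

Series A: 3/5 of 1554239 = 932543.40, rounded up to 932544; 932,544 required, 932,544 in favor — approved.
Series B: 3/4 of 2091036 = 1568277; 1,568,277 required, 1,568,077 in favor — not approved.
Series C: a majority of 55709 is 27855; 27,855 required, 27,866 in favor — approved.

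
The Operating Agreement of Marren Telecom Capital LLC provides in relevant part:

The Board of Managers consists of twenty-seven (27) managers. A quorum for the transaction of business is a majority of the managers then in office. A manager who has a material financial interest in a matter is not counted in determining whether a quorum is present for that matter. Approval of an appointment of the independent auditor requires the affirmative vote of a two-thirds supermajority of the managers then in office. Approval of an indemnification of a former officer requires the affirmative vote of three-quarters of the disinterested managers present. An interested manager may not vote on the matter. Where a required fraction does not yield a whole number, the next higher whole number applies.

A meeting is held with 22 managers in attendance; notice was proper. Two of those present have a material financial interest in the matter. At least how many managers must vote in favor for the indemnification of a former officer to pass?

15

The indemnification of a former officer requires three-fourths of the disinterested managers present (22 − 2 = 20).
3/4 of 20 = 15.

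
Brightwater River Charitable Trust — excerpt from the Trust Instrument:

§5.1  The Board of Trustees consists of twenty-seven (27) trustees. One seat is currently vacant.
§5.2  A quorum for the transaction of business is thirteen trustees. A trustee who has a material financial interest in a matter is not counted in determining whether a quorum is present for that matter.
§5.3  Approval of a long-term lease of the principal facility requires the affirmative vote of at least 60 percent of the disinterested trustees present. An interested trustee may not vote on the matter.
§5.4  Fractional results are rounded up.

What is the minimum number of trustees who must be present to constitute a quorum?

13

The quorum is fixed at 13.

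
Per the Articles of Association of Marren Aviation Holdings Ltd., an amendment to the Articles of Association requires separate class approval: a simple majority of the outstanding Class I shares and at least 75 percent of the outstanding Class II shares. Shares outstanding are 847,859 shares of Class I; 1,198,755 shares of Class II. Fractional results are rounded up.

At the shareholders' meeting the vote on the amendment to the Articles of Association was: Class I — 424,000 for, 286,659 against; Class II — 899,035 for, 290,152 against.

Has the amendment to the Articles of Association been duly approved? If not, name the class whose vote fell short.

Class I: a majority of 847859 is 423930; 423,930 required, 424,000 in favor — approved.
Class II: 3/4 of 1198755 = 899066.25, rounded up to 899067; 899,067 required, 899,035 in favor — not approved.

Not approved — the Class II shares did not give the required vote.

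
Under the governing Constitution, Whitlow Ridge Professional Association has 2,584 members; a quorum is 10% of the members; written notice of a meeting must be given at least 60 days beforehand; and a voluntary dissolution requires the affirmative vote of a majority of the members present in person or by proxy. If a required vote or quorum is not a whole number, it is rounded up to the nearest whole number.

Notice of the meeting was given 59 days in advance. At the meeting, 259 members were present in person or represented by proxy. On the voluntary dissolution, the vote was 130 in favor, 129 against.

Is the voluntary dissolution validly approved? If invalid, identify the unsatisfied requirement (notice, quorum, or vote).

Notice: 59 days given; 60 required. Not satisfied.
Quorum: 10% of 2,584 = 258.40, rounded up to 259; 259 present. Satisfied.
Vote: requires a majority of those present (259); a majority of 259 is 130, so 130 needed; 130 in favor. Satisfied.

Invalid — notice requirement not satisfied.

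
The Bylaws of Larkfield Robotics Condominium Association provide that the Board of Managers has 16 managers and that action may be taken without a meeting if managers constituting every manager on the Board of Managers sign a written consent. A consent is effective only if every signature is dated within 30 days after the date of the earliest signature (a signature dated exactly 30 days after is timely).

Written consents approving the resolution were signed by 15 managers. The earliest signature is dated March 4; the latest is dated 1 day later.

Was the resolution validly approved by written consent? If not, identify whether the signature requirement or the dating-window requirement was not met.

Signatures required: all of 16 — unanimous means all 16, so 16 needed; 15 signed. Insufficient.
Dating window: the latest signature is 1 day after the earliest; the limit is 30 days. Within the window.

Not effective — insufficient signatures.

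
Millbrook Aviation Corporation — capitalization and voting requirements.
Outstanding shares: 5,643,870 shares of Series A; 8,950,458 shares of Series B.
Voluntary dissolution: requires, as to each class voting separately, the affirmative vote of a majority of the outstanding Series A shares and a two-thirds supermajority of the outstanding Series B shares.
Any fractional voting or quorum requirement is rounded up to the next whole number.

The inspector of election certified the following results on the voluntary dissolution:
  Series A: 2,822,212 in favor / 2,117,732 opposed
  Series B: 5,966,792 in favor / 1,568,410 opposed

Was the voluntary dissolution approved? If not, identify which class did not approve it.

Series A: a majority of 5643870 is 2821936; 2,821,936 required, 2,822,212 in favor — approved.
Series B: 2/3 of 8950458 = 5966972; 5,966,972 required, 5,966,792 in favor — not approved.

Not approved — the Series B shares did not give the required vote.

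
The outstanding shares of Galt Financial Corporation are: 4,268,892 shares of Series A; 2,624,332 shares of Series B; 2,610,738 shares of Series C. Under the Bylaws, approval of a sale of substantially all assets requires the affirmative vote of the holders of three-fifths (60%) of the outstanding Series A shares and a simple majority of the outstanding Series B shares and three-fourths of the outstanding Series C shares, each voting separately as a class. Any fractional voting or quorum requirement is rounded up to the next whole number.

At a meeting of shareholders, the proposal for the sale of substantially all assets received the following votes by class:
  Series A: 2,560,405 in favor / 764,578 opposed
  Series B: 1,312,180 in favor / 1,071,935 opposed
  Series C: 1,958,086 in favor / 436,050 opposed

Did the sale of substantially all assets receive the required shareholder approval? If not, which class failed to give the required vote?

Not approved — the Series A shares did not give the required vote.

Series A: 3/5 of 4268892 = 2561335.20, rounded up to 2561336; 2,561,336 required, 2,560,405 in favor — not approved.
Series B: a majority of 2624332 is 1312167; 1,312,167 required, 1,312,180 in favor — approved.
Series C: 3/4 of 2610738 = 1958053.50, rounded up to 1958054; 1,958,054 required, 1,958,086 in favor — approved.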